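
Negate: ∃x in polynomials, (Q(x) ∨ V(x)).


Original: ∃x (Q(x) ∨ V(x))
Rule: ¬∀→∃, ¬∃→∀, negate predicate.
Negation: ∀x (¬Q(x) ∧ ¬V(x))

∀x (¬Q(x) ∧ ¬V(x))


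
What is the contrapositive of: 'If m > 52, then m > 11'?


Original: If m > 52, then m > 11
Contrapositive: If ¬Q, then ¬P
Negate Q: not (m > 11)
Negate P: not (m > 52)

If not (m > 11), then not (m > 52).


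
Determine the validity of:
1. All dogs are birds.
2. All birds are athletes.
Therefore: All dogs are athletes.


Premise 1: All dogs are birds.
Premise 2: All birds are athletes.
Conclusion: All dogs are athletes.
Barbara syllogism (AAA-1): All A are B, All B are C → All A are C.
Middle term (birds) distributed in premise 2.

Valid


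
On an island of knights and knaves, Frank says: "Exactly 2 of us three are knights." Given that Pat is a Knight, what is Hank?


Frank claims exactly 2 knights among Frank, Pat, Hank.
Given: Pat is a Knight.

Case 1: Frank is a Knight (tells truth)
  Then exactly 2 of the three are knights.
  Counting Frank, Pat: 2 knight(s) so far. Need 0 more → Hank = Knave.
Case 2: Frank is a Knave (lies)
  Then the count is NOT 2.
  If Hank = Knight, count = 2 = 2 → claim would be true, contradicts lie.
  If Hank = Knave, count = 1 ≠ 2 → lie confirmed ✓

Hank is a Knave.

Knave


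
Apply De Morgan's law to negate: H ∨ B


De Morgan's law: ¬(P ∨ Q) ≡ ¬P ∧ ¬Q
¬(H ∨ B) = ¬H ∧ ¬B

¬H ∧ ¬B


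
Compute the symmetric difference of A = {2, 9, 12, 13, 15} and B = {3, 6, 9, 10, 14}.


A = {2, 9, 12, 13, 15}
B = {3, 6, 9, 10, 14}
Operation: symmetric difference
In A only: [2, 12, 13, 15], in B only: [3, 6, 10, 14]

{2, 3, 6, 10, 12, 13, 14, 15}


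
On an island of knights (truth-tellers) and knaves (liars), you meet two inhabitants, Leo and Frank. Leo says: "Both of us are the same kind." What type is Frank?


Leo says: "Both of us are the same kind."
Case 1: Leo is a Knight (truth-teller)
  Statement is true → they ARE the same → Frank is also a Knight
Case 2: Leo is a Knave (liar)
  Statement is false → they are NOT the same → Frank is a Knight
In both cases, Frank is a Knight.

Knight


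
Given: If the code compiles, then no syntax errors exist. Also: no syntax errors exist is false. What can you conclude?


Modus tollens: P → Q, ¬Q ⊢ ¬P
P: the code compiles
Q: no syntax errors exist
We have P → Q and Q is false.
By modus tollens, P must be false.

It is not the case that the code compiles


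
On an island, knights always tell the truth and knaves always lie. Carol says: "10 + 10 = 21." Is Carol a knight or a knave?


Statement: "10 + 10 = 21."
Actual: 10 + 10 = 20
Claimed: 21
Statement is FALSE → Carol lies → Knave

Knave


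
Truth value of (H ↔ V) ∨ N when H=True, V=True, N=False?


H = True, V = True, N = False
Expression: (H ↔ V) ∨ N
Step 1: H ↔ V = (True iff True) (true when values match) = True
Step 2: (True) ∨ N = True OR False = True

True


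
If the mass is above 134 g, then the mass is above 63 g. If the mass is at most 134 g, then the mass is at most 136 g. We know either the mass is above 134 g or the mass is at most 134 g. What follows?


Constructive dilemma: (P → Q) ∧ (R → S), P ∨ R ⊢ Q ∨ S
Premise 1: the mass is above 134 g → the mass is above 63 g
Premise 2: the mass is at most 134 g → the mass is at most 136 g
Premise 3: the mass is above 134 g ∨ the mass is at most 134 g
Case 1: Assuming the mass is above 134 g, then by Premise 1, the mass is above 63 g.
Case 2: Assuming the mass is at most 134 g, then by Premise 2, the mass is at most 136 g.
Since one of the mass is above 134 g or the mass is at most 134 g must hold, we get the mass is above 63 g or the mass is at most 136 g.

The mass is above 63 g or the mass is at most 136 g.


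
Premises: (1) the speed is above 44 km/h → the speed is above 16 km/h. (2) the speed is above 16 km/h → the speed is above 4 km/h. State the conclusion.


Hypothetical syllogism: P → Q, Q → R ⊢ P → R
Premise 1: the speed is above 44 km/h → the speed is above 16 km/h
Premise 2: the speed is above 16 km/h → the speed is above 4 km/h
Chain the implications: the middle term (the speed is above 16 km/h) links the two.
Conclusion: If the speed is above 44 km/h, then the speed is above 4 km/h.

If the speed is above 44 km/h, then the speed is above 4 km/h.


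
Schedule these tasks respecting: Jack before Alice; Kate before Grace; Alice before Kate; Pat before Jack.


Constraints: Jack before Alice; Kate before Grace; Alice before Kate; Pat before Jack
Method: repeatedly schedule the remaining task that has no remaining task required before it.
  Step 1: remaining {Kate, Pat, Grace, Alice, Jack}; every task except Pat still has a predecessor pending → schedule Pat.
  Step 2: remaining {Kate, Grace, Alice, Jack}; every task except Jack still has a predecessor pending → schedule Jack.
  Step 3: remaining {Kate, Grace, Alice}; every task except Alice still has a predecessor pending → schedule Alice.
  Step 4: remaining {Kate, Grace}; every task except Kate still has a predecessor pending → schedule Kate.
  Step 5: only Grace remains → schedule Grace.
Resulting order:

Pat → Jack → Alice → Kate → Grace


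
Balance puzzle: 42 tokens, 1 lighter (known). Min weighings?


Each weighing has 3 outcomes (left heavy / balance / right heavy), so k weighings distinguish at most 3^k cases; splitting into three near-equal groups achieves this.
Need 3^k ≥ 42: 3^3 = 27 < 42 ≤ 3^4 = 81
k = ⌈log₃(42)⌉ = 4

4


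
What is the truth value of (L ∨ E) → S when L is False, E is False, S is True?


L = False, E = False, S = True
Step 1: L ∨ E = False OR False = False
Step 2: (False) → S: false only when antecedent=True and S=False.
Result: True

True


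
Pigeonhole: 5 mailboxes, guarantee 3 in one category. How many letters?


Pigeonhole: to guarantee k in one of n categories, need (k-1)×n + 1.
k = 3, n = 5
Minimum = (3-1) × 5 + 1 = 2 × 5 + 1

11


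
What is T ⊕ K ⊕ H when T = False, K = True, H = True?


T = False, K = True, H = True
Step 1: T ⊕ K = False XOR True = True
Step 2: True ⊕ H = True XOR True = False
XOR is true when an odd number of operands are true.

False


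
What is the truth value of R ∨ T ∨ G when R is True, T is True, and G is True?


R = True, T = True, G = True
Step 1: R ∨ T = True OR True = True
Step 2: True ∨ G = True OR True = True
OR is true when at least one operand is true.

True


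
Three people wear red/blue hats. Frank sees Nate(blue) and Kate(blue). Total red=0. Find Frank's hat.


Total red = 0, seen red = 0
Own red = 0 - 0 = 0
Frank's hat is blue.

blue


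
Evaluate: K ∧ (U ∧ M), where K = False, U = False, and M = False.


K = False, U = False, M = False
Step 1: U ∧ M = False AND False = False
Step 2: K ∧ False = False AND False = False
AND is true only when ALL operands are true.

False


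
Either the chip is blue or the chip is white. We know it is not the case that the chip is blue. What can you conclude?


Disjunctive syllogism: P ∨ Q, ¬P ⊢ Q
Disjunction: the chip is blue ∨ the chip is white
We know it is not the case that the chip is blue.
By disjunctive syllogism, the other disjunct must be true.

The chip is white


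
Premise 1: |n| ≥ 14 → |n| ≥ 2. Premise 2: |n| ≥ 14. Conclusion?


Modus ponens: P → Q, P ⊢ Q
P: |n| ≥ 14
Q: |n| ≥ 2
We have P → Q and P is true.
By modus ponens, Q must be true.

|n| ≥ 2


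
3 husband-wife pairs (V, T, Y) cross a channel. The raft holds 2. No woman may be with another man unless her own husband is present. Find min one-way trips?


Label couples V, T, Y (H = husband, W = wife).
Counting alone: 6 people, the raft carries 2 and someone must bring it back, so each round trip nets at most +1 on the far side until the last crossing → at least 9 trips. The jealousy constraint makes 9 impossible; the shortest valid schedule has 11:
1. WV+WT →  (far: WV,WT; near: HV,HT,HY,WY)
2. WV ←       (far: WT; near: HV,HT,HY,WV,WY)
3. WV+WY →  (far: WV,WT,WY; near: HV,HT,HY)
4. WV ←       (far: WT,WY; near: HV,HT,HY,WV)
5. HT+HY →  (far: HT,WT,HY,WY; near: HV,WV)
6. HT+WT ←  (far: HY,WY; near: HV,WV,HT,WT)
7. HV+HT →  (far: HV,HT,HY,WY; near: WV,WT)
8. WY ←       (far: HV,HT,HY; near: WV,WT,WY)
9. WV+WT →  (far: HV,WV,HT,WT,HY; near: WY)
10. HY ←      (far: HV,WV,HT,WT; near: HY,WY)
11. HY+WY → (far: all six; near: empty)
In every state each wife is either with her husband or with no other man.
Minimum trips = 11

11


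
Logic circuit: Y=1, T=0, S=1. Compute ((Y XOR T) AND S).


Y XOR T = 1^0 = 1
1 AND 1 = 1

1


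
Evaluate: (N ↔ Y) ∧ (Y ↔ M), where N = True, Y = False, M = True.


N = True, Y = False, M = True
Step 1: N ↔ Y is true when N and Y have the same value. Result: False
Step 2: Y ↔ M is true when Y and M have the same value. Result: False
Step 3: False ∧ False = False

False


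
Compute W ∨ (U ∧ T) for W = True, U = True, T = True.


W = True, U = True, T = True
Step 1: U ∧ T = True AND True = True
Step 2: W ∨ True = True OR True = True
AND evaluated first (higher precedence); then OR applied.

True


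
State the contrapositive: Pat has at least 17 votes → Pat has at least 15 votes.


Original: If Pat has at least 17 votes, then Pat has at least 15 votes
Contrapositive: If ¬Q, then ¬P
Negate Q: not (Pat has at least 15 votes)
Negate P: not (Pat has at least 17 votes)

If not (Pat has at least 15 votes), then not (Pat has at least 17 votes).


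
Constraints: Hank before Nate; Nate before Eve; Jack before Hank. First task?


Constraints: Hank before Nate; Nate before Eve; Jack before Hank
The first task can have nothing scheduled before it, so it must never appear on the right of a 'before'.
Tasks appearing after some 'before': Nate, Eve, Hank.
The only task not in that list is Jack → it is first.

Jack


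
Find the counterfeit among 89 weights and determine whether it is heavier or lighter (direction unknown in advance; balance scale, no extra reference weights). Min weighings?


Let n = 89. 178 possibilities (n weights × lighter/heavier); each weighing has 3 outcomes.
Bound for k weighings: say the first weighing puts j weights on each pan. If it tips, the 2j weighed weights remain suspects (each with a known direction) and k-1 weighings give 3^(k-1) outcomes; 3^(k-1) is odd, so 2j ≤ 3^(k-1) - 1. If it balances, the n - 2j unweighed weights remain with direction unknown: 2(n - 2j) ≤ 3^(k-1) - 1 by the same parity argument. Adding, n ≤ (3^(k-1) - 1) + (3^(k-1) - 1)/2 = (3^k - 3)/2, and the classical three-group strategy achieves this (3 weights in 2 weighings, 12 in 3, 39 in 4, 120 in 5).
So we need the smallest k with (3^k - 3)/2 ≥ 89.
k = 4: (3^4 - 3)/2 = 39 < 89 ✗
k = 5: (3^5 - 3)/2 = 120 ≥ 89 ✓

5


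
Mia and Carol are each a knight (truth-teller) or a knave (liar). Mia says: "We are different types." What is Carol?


Mia says: "We are different types."
Case 1: Mia is a Knight (truth-teller)
  Statement is true → they ARE different → Carol is a Knave
Case 2: Mia is a Knave (liar)
  Statement is false → they are NOT different → Carol is a Knave
In both cases, Carol is a Knave.

Knave


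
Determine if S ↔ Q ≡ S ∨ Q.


Expression 1: S ↔ Q
Expression 2: S ∨ Q
Truth table (S Q | Expr1 Expr2):
  T T |   T     T
  T F |   F     T   ← differ
  F T |   F     T   ← differ
  F F |   T     F   ← differ
Counterexample: S=T, Q=F gives Expr1 = F but Expr2 = T, so the expressions are NOT logically equivalent.

No


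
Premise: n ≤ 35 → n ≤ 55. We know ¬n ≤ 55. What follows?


Modus tollens: P → Q, ¬Q ⊢ ¬P
P: n ≤ 35
Q: n ≤ 55
We have P → Q and Q is false.
By modus tollens, P must be false.

It is not the case that n ≤ 35


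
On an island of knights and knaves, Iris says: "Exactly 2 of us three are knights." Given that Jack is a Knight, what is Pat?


Iris claims exactly 2 knights among Iris, Jack, Pat.
Given: Jack is a Knight.

Case 1: Iris is a Knight (tells truth)
  Then exactly 2 of the three are knights.
  Counting Iris, Jack: 2 knight(s) so far. Need 0 more → Pat = Knave.
Case 2: Iris is a Knave (lies)
  Then the count is NOT 2.
  If Pat = Knight, count = 2 = 2 → claim would be true, contradicts lie.
  If Pat = Knave, count = 1 ≠ 2 → lie confirmed ✓

Pat is a Knave.

Knave


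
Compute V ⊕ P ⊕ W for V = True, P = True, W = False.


V = True, P = True, W = False
Step 1: V ⊕ P = True XOR True = False
Step 2: False ⊕ W = False XOR False = False
XOR is true when an odd number of operands are true.

False


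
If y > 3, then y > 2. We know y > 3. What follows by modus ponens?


Modus ponens: P → Q, P ⊢ Q
P: y > 3
Q: y > 2
We have P → Q and P is true.
By modus ponens, Q must be true.

y > 2


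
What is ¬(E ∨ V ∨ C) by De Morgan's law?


De Morgan's law: ¬(P ∨ Q ∨ R) ≡ ¬P ∧ ¬Q ∧ ¬R
¬(E ∨ V ∨ C) = ¬E ∧ ¬V ∧ ¬C

¬E ∧ ¬V ∧ ¬C


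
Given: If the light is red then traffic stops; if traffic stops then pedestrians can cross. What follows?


Hypothetical syllogism: P → Q, Q → R ⊢ P → R
Premise 1: the light is red → traffic stops
Premise 2: traffic stops → pedestrians can cross
Chain the implications: the middle term (traffic stops) links the two.
Conclusion: If the light is red, then pedestrians can cross.

If the light is red, then pedestrians can cross.


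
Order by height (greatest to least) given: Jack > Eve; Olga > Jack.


Constraints: Jack > Eve; Olga > Jack
Method: at each step, the next-highest is the one remaining person who never appears on the smaller side of a constraint between remaining people.
  Step 1: remaining {Olga, Eve, Jack}; on the smaller side: {Eve, Jack} → Olga is next (Olga > Jack).
  Step 2: remaining {Eve, Jack}; on the smaller side: {Eve} → Jack is next (Jack > Eve).
  Step 3: only Eve remains → lowest.
Final ranking (highest to lowest):

Olga > Jack > Eve


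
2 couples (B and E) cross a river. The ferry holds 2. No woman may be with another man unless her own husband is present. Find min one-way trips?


Label couples B and E.
1. WB+WE → (far: WB,WE; near: HB,HE)
2. WB ←   (far: WE; near: HB,HE,WB)
3. HB+HE → (far: HB,HE,WE; near: WB)
4. HB ←   (far: HE,WE; near: HB,WB)  — HB returns, since WB is alone on near bank
5. HB+WB → (far: all four; near: empty)
Every state respects the constraint.
Minimum trips = 5

5


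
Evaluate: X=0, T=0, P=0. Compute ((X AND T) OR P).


X AND T = 0&0 = 0
0 OR 0 = 0

0


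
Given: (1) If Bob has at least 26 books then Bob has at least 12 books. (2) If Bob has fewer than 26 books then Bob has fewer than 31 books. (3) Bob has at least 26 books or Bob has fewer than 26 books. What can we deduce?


Constructive dilemma: (P → Q) ∧ (R → S), P ∨ R ⊢ Q ∨ S
Premise 1: Bob has at least 26 books → Bob has at least 12 books
Premise 2: Bob has fewer than 26 books → Bob has fewer than 31 books
Premise 3: Bob has at least 26 books ∨ Bob has fewer than 26 books
Case 1: Assuming Bob has at least 26 books, then by Premise 1, Bob has at least 12 books.
Case 2: Assuming Bob has fewer than 26 books, then by Premise 2, Bob has fewer than 31 books.
Since one of Bob has at least 26 books or Bob has fewer than 26 books must hold, we get Bob has at least 12 books or Bob has fewer than 31 books.

Bob has at least 12 books or Bob has fewer than 31 books.


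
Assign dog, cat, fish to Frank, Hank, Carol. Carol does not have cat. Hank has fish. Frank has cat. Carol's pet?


From clues:
  Frank → cat
  Hank → fish
By elimination, Carol gets the remaining.

dog


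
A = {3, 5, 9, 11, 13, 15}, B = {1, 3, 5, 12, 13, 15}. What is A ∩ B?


A = {3, 5, 9, 11, 13, 15}
B = {1, 3, 5, 12, 13, 15}
Operation: intersection
Elements in both: 3, 5, 13, 15

{3, 5, 13, 15}


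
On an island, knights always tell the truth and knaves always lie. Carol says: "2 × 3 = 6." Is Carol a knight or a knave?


Statement: "2 × 3 = 6."
Actual: 2 × 3 = 6
Claimed: 6
Statement is TRUE → Carol tells the truth → Knight

Knight


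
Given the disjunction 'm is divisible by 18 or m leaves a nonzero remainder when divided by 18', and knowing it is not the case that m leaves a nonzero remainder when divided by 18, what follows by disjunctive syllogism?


Disjunctive syllogism: P ∨ Q, ¬P ⊢ Q
Disjunction: m is divisible by 18 ∨ m leaves a nonzero remainder when divided by 18
We know it is not the case that m leaves a nonzero remainder when divided by 18.
By disjunctive syllogism, the other disjunct must be true.

m is divisible by 18


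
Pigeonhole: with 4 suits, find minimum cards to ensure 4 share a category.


Pigeonhole: to guarantee k in one of n categories, need (k-1)×n + 1.
k = 4, n = 4
Minimum = (4-1) × 4 + 1 = 3 × 4 + 1

13


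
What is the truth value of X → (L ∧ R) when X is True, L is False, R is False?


X = True, L = False, R = False
Step 1: L ∧ R = False AND False = False
Step 2: X → (False): false only when X=True and consequent=False.
Result: False

False


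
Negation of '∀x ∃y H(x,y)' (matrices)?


Original: ∀x ∃y H(x,y)
Rule: ¬∀→∃, ¬∃→∀, negate predicate.
Negation: ∃x ∀y ¬H(x,y)

∃x ∀y ¬H(x,y)


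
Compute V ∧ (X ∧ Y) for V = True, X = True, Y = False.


V = True, X = True, Y = False
Step 1: X ∧ Y = True AND False = False
Step 2: V ∧ False = True AND False = False
AND is true only when ALL operands are true.

False


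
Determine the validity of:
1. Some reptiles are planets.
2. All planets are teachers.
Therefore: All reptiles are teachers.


Premise 1: Some reptiles are planets.
Premise 2: All planets are teachers.
Conclusion: All reptiles are teachers.
Fallacy: illicit minor. The minor term (reptiles) is distributed in the conclusion ('All reptiles ...') but undistributed in its premise ('Some reptiles are planets' doesn't cover all reptiles).
Only 'Some reptiles are teachers' follows, not 'All'.

Invalid


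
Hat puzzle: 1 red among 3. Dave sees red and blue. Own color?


Total red = 1, seen red = 1
Own red = 1 - 1 = 0
Dave's hat is blue.

blue


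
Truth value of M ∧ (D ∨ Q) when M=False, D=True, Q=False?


M = False, D = True, Q = False
Expression: M ∧ (D ∨ Q)
Step 1: D ∨ Q = True OR False = True
Step 2: M ∧ (True) = False AND True = False

False


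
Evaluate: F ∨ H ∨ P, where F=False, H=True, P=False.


F = False, H = True, P = False
Expression: F ∨ H ∨ P
Step 1: F ∨ H = False OR True = True
Step 2: (True) ∨ P = True OR False = True

True


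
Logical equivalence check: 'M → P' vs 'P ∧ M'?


Expression 1: M → P
Expression 2: P ∧ M
Truth table (M P | Expr1 Expr2):
  T T |   T     T
  T F |   F     F
  F T |   T     F   ← differ
  F F |   T     F   ← differ
Counterexample: M=F, P=T gives Expr1 = T but Expr2 = F, so the expressions are NOT logically equivalent.

No


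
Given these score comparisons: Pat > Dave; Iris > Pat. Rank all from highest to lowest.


Constraints: Pat > Dave; Iris > Pat
Method: at each step, the next-highest is the one remaining person who never appears on the smaller side of a constraint between remaining people.
  Step 1: remaining {Dave, Pat, Iris}; on the smaller side: {Dave, Pat} → Iris is next (Iris > Pat).
  Step 2: remaining {Dave, Pat}; on the smaller side: {Dave} → Pat is next (Pat > Dave).
  Step 3: only Dave remains → lowest.
Final ranking (highest to lowest):

Iris > Pat > Dave


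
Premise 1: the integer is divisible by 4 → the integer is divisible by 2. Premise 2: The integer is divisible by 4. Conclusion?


Modus ponens: P → Q, P ⊢ Q
P: the integer is divisible by 4
Q: the integer is divisible by 2
We have P → Q and P is true.
By modus ponens, Q must be true.

The integer is divisible by 2


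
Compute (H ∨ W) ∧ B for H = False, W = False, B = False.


H = False, W = False, B = False
Step 1: H ∨ W = False OR False = False
Step 2: False ∧ B = False AND False = False
OR is true when at least one operand is true; AND requires both.

False


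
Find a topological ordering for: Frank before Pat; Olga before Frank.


Constraints: Frank before Pat; Olga before Frank
Method: repeatedly schedule the remaining task that has no remaining task required before it.
  Step 1: remaining {Pat, Olga, Frank}; every task except Olga still has a predecessor pending → schedule Olga.
  Step 2: remaining {Pat, Frank}; every task except Frank still has a predecessor pending → schedule Frank.
  Step 3: only Pat remains → schedule Pat.
Resulting order:

Olga → Frank → Pat


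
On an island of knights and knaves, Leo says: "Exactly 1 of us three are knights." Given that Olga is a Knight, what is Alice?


Leo claims exactly 1 knights among Leo, Olga, Alice.
Given: Olga is a Knight.

Case 1: Leo is a Knight (tells truth)
  Then exactly 1 of the three are knights.
  Counting Leo, Olga: 2 knight(s) so far. Need -1 more → impossible.
Case 2: Leo is a Knave (lies)
  Then the count is NOT 1.
  If Alice = Knave, count = 1 = 1 → claim would be true, contradicts lie.
  If Alice = Knight, count = 2 ≠ 1 → lie confirmed ✓

Alice is a Knight.

Knight


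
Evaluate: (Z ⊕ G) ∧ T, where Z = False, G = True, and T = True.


Z = False, G = True, T = True
Step 1: Z ⊕ G = False XOR True = True
Step 2: True ∧ T = True AND True = True
XOR true when exactly one of Z,G is true; then AND with T.

True


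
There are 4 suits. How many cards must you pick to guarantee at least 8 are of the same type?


Pigeonhole: to guarantee k in one of n categories, need (k-1)×n + 1.
k = 8, n = 4
Minimum = (8-1) × 4 + 1 = 7 × 4 + 1

29


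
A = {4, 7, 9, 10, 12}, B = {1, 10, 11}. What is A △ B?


A = {4, 7, 9, 10, 12}
B = {1, 10, 11}
Operation: symmetric difference
In A only: [4, 7, 9, 12], in B only: [1, 11]

{1, 4, 7, 9, 11, 12}


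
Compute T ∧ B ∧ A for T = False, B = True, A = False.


T = False, B = True, A = False
Step 1: T ∧ B = False AND True = False
Step 2: (False) ∧ A = (False) AND False = False
AND is true only when ALL operands are true.

False


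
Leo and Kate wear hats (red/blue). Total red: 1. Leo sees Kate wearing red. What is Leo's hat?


Total red = 1, Kate = red
Red accounted for: 1
Remaining for Leo: 0
Leo's hat is blue.

blue


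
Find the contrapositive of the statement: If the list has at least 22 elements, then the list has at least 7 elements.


Original: If the list has at least 22 elements, then the list has at least 7 elements
Contrapositive: If ¬Q, then ¬P
Negate Q: not (the list has at least 7 elements)
Negate P: not (the list has at least 22 elements)

If not (the list has at least 7 elements), then not (the list has at least 22 elements).


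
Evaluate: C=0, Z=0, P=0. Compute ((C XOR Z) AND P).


C XOR Z = 0^0 = 0
0 AND 0 = 0

0


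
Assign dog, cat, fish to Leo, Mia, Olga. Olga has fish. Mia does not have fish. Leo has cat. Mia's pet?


From clues:
  Olga → fish
  Leo → cat
By elimination, Mia gets the remaining.

dog


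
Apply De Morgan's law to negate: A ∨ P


De Morgan's law: ¬(P ∨ Q) ≡ ¬P ∧ ¬Q
¬(A ∨ P) = ¬A ∧ ¬P

¬A ∧ ¬P


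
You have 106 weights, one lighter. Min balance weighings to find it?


Each weighing has 3 outcomes (left heavy / balance / right heavy), so k weighings distinguish at most 3^k cases; splitting into three near-equal groups achieves this.
Need 3^k ≥ 106: 3^4 = 81 < 106 ≤ 3^5 = 243
k = ⌈log₃(106)⌉ = 5

5


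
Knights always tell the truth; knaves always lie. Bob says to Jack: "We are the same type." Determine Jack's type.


Bob says: "We are the same type."
Case 1: Bob is a Knight (truth-teller)
  Statement is true → they ARE the same → Jack is also a Knight
Case 2: Bob is a Knave (liar)
  Statement is false → they are NOT the same → Jack is a Knight
In both cases, Jack is a Knight.

Knight


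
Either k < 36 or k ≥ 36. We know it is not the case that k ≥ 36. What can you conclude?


Disjunctive syllogism: P ∨ Q, ¬P ⊢ Q
Disjunction: k < 36 ∨ k ≥ 36
We know it is not the case that k ≥ 36.
By disjunctive syllogism, the other disjunct must be true.

k < 36


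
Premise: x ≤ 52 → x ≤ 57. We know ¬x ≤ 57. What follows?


Modus tollens: P → Q, ¬Q ⊢ ¬P
P: x ≤ 52
Q: x ≤ 57
We have P → Q and Q is false.
By modus tollens, P must be false.

It is not the case that x ≤ 52


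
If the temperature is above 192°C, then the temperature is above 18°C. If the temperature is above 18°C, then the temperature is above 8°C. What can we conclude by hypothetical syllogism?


Hypothetical syllogism: P → Q, Q → R ⊢ P → R
Premise 1: the temperature is above 192°C → the temperature is above 18°C
Premise 2: the temperature is above 18°C → the temperature is above 8°C
Chain the implications: the middle term (the temperature is above 18°C) links the two.
Conclusion: If the temperature is above 192°C, then the temperature is above 8°C.

If the temperature is above 192°C, then the temperature is above 8°C.


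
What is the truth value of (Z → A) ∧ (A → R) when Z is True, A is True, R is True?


Z = True, A = True, R = True
Step 1: Z → A is false only when Z=True and A=False. Result: True
Step 2: A → R is false only when A=True and R=False. Result: True
Step 3: True ∧ True = True

True


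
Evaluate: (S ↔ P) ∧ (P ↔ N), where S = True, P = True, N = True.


S = True, P = True, N = True
Step 1: S ↔ P is true when S and P have the same value. Result: True
Step 2: P ↔ N is true when P and N have the same value. Result: True
Step 3: True ∧ True = True

True


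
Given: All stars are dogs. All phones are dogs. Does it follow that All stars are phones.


Premise 1: All stars are dogs.
Premise 2: All phones are dogs.
Conclusion: All stars are phones.
Fallacy: undistributed middle. dogs is predicate in both.
Counterexample: stars and phones could be disjoint subsets of dogs.

Invalid


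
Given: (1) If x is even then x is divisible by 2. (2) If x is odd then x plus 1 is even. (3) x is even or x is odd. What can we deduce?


Constructive dilemma: (P → Q) ∧ (R → S), P ∨ R ⊢ Q ∨ S
Premise 1: x is even → x is divisible by 2
Premise 2: x is odd → x plus 1 is even
Premise 3: x is even ∨ x is odd
Case 1: Assuming x is even, then by Premise 1, x is divisible by 2.
Case 2: Assuming x is odd, then by Premise 2, x plus 1 is even.
Since one of x is even or x is odd must hold, we get x is divisible by 2 or x plus 1 is even.

x is divisible by 2 or x plus 1 is even.


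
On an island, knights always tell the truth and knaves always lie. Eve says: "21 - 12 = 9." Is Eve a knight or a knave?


Statement: "21 - 12 = 9."
Actual: 21 - 12 = 9
Claimed: 9
Statement is TRUE → Eve tells the truth → Knight

Knight


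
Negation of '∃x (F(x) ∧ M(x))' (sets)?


Original: ∃x (F(x) ∧ M(x))
Rule: ¬∀→∃, ¬∃→∀, negate predicate.
Negation: ∀x (¬F(x) ∨ ¬M(x))

∀x (¬F(x) ∨ ¬M(x))


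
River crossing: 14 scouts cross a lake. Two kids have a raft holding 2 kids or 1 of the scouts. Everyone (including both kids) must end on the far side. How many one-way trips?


Per crossing of one of the scouts: kids→, one←, one of the scouts→, one← = 4 trips
14 × 4 = 56, + 1 final kids→ = 57
Minimum trips = 57

57


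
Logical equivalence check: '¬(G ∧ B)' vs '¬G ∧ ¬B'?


Expression 1: ¬(G ∧ B)
Expression 2: ¬G ∧ ¬B
Truth table (G B | Expr1 Expr2):
  T T |   F     F
  T F |   T     F   ← differ
  F T |   T     F   ← differ
  F F |   T     T
Counterexample: G=T, B=F gives Expr1 = T but Expr2 = F, so the expressions are NOT logically equivalent.

No


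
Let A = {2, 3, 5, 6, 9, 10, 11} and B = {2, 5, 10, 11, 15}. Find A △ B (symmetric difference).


A = {2, 3, 5, 6, 9, 10, 11}
B = {2, 5, 10, 11, 15}
Operation: symmetric difference
In A only: [3, 6, 9], in B only: [15]

{3, 6, 9, 15}


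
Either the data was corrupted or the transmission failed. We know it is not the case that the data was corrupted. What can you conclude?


Disjunctive syllogism: P ∨ Q, ¬P ⊢ Q
Disjunction: the data was corrupted ∨ the transmission failed
We know it is not the case that the data was corrupted.
By disjunctive syllogism, the other disjunct must be true.

The transmission failed


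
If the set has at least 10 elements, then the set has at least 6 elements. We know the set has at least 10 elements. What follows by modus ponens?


Modus ponens: P → Q, P ⊢ Q
P: the set has at least 10 elements
Q: the set has at least 6 elements
We have P → Q and P is true.
By modus ponens, Q must be true.

The set has at least 6 elements


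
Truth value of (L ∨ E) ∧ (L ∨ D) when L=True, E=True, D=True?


L = True, E = True, D = True
Expression: (L ∨ E) ∧ (L ∨ D)
Step 1: L ∨ E = True OR True = True
Step 2: L ∨ D = True OR True = True
Step 3: (True) ∧ (True) = True AND True = True

True


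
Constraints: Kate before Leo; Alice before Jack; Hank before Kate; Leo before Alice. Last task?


Constraints: Kate before Leo; Alice before Jack; Hank before Kate; Leo before Alice
The last task can have nothing scheduled after it, so it must never appear on the left of a 'before'.
Tasks appearing before some other task: Kate, Alice, Hank, Leo.
The only task not in that list is Jack → it is last.

Jack


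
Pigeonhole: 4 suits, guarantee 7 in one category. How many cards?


Pigeonhole: to guarantee k in one of n categories, need (k-1)×n + 1.
k = 7, n = 4
Minimum = (7-1) × 4 + 1 = 6 × 4 + 1

25


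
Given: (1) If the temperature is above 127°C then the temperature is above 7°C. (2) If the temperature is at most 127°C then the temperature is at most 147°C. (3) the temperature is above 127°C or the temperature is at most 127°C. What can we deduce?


Constructive dilemma: (P → Q) ∧ (R → S), P ∨ R ⊢ Q ∨ S
Premise 1: the temperature is above 127°C → the temperature is above 7°C
Premise 2: the temperature is at most 127°C → the temperature is at most 147°C
Premise 3: the temperature is above 127°C ∨ the temperature is at most 127°C
Case 1: Assuming the temperature is above 127°C, then by Premise 1, the temperature is above 7°C.
Case 2: Assuming the temperature is at most 127°C, then by Premise 2, the temperature is at most 147°C.
Since one of the temperature is above 127°C or the temperature is at most 127°C must hold, we get the temperature is above 7°C or the temperature is at most 147°C.

The temperature is above 7°C or the temperature is at most 147°C.


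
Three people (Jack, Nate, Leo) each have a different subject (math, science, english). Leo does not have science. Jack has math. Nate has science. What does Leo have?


From clues:
  Nate → science
  Jack → math
By elimination, Leo gets the remaining.

english


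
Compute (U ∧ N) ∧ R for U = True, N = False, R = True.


U = True, N = False, R = True
Step 1: U ∧ N = True AND False = False
Step 2: False ∧ R = False AND True = False
AND is true only when ALL operands are true.

False


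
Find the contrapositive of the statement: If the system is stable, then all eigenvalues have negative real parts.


Original: If the system is stable, then all eigenvalues have negative real parts
Contrapositive: If ¬Q, then ¬P
Negate Q: not (all eigenvalues have negative real parts)
Negate P: not (the system is stable)

If not (all eigenvalues have negative real parts), then not (the system is stable).


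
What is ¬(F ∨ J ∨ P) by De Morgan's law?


De Morgan's law: ¬(P ∨ Q ∨ R) ≡ ¬P ∧ ¬Q ∧ ¬R
¬(F ∨ J ∨ P) = ¬F ∧ ¬J ∧ ¬P

¬F ∧ ¬J ∧ ¬P


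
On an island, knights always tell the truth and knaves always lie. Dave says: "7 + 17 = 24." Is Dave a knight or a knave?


Statement: "7 + 17 = 24."
Actual: 7 + 17 = 24
Claimed: 24
Statement is TRUE → Dave tells the truth → Knight

Knight


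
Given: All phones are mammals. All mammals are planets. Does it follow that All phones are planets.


Premise 1: All phones are mammals.
Premise 2: All mammals are planets.
Conclusion: All phones are planets.
Barbara syllogism (AAA-1): All A are B, All B are C → All A are C.
Middle term (mammals) distributed in premise 2.

Valid


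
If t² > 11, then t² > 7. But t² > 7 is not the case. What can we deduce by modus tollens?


Modus tollens: P → Q, ¬Q ⊢ ¬P
P: t² > 11
Q: t² > 7
We have P → Q and Q is false.
By modus tollens, P must be false.

It is not the case that t² > 11


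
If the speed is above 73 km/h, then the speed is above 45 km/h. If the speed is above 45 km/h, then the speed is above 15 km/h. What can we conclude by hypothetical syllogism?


Hypothetical syllogism: P → Q, Q → R ⊢ P → R
Premise 1: the speed is above 73 km/h → the speed is above 45 km/h
Premise 2: the speed is above 45 km/h → the speed is above 15 km/h
Chain the implications: the middle term (the speed is above 45 km/h) links the two.
Conclusion: If the speed is above 73 km/h, then the speed is above 15 km/h.

If the speed is above 73 km/h, then the speed is above 15 km/h.


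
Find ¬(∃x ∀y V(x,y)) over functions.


Original: ∃x ∀y V(x,y)
Rule: ¬∀→∃, ¬∃→∀, negate predicate.
Negation: ∀x ∃y ¬V(x,y)

∀x ∃y ¬V(x,y)


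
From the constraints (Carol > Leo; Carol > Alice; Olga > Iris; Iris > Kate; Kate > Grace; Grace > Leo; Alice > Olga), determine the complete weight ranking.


Constraints: Carol > Leo; Carol > Alice; Olga > Iris; Iris > Kate; Kate > Grace; Grace > Leo; Alice > Olga
Method: at each step, the next-highest is the one remaining person who never appears on the smaller side of a constraint between remaining people.
  Step 1: remaining {Kate, Alice, Olga, Grace, Leo, Carol, Iris}; on the smaller side: {Kate, Alice, Olga, Grace, Leo, Iris} → Carol is next (Carol > Leo; Carol > Alice).
  Step 2: remaining {Kate, Alice, Olga, Grace, Leo, Iris}; on the smaller side: {Kate, Olga, Grace, Leo, Iris} → Alice is next (Alice > Olga).
  Step 3: remaining {Kate, Olga, Grace, Leo, Iris}; on the smaller side: {Kate, Grace, Leo, Iris} → Olga is next (Olga > Iris).
  Step 4: remaining {Kate, Grace, Leo, Iris}; on the smaller side: {Kate, Grace, Leo} → Iris is next (Iris > Kate).
  Step 5: remaining {Kate, Grace, Leo}; on the smaller side: {Grace, Leo} → Kate is next (Kate > Grace).
  Step 6: remaining {Grace, Leo}; on the smaller side: {Leo} → Grace is next (Grace > Leo).
  Step 7: only Leo remains → lowest.
Final ranking (highest to lowest):

Carol > Alice > Olga > Iris > Kate > Grace > Leo


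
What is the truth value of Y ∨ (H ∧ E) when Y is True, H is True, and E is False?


Y = True, H = True, E = False
Step 1: H ∧ E = True AND False = False
Step 2: Y ∨ False = True OR False = True
AND evaluated first (higher precedence); then OR applied.

True


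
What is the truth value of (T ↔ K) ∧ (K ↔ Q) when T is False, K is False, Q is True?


T = False, K = False, Q = True
Step 1: T ↔ K is true when T and K have the same value. Result: True
Step 2: K ↔ Q is true when K and Q have the same value. Result: False
Step 3: True ∧ False = False

False


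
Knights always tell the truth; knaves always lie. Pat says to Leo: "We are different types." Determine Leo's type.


Pat says: "We are different types."
Case 1: Pat is a Knight (truth-teller)
  Statement is true → they ARE different → Leo is a Knave
Case 2: Pat is a Knave (liar)
  Statement is false → they are NOT different → Leo is a Knave
In both cases, Leo is a Knave.

Knave


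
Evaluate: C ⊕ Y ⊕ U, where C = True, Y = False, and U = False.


C = True, Y = False, U = False
Step 1: C ⊕ Y = True XOR False = True
Step 2: True ⊕ U = True XOR False = True
XOR is true when an odd number of operands are true.

True


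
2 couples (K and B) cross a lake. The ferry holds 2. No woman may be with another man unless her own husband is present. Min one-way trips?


Label couples K and B.
1. WK+WB → (far: WK,WB; near: HK,HB)
2. WK ←   (far: WB; near: HK,HB,WK)
3. HK+HB → (far: HK,HB,WB; near: WK)
4. HK ←   (far: HB,WB; near: HK,WK)  — HK returns, since WK is alone on near bank
5. HK+WK → (far: all four; near: empty)
Every state respects the constraint.
Minimum trips = 5

5


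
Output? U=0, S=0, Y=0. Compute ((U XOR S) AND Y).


U XOR S = 0^0 = 0
0 AND 0 = 0

0


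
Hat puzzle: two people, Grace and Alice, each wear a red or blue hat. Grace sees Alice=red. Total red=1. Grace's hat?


Total red = 1, Alice = red
Red accounted for: 1
Remaining for Grace: 0
Grace's hat is blue.

blue


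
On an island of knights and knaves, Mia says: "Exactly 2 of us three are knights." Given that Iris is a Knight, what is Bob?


Mia claims exactly 2 knights among Mia, Iris, Bob.
Given: Iris is a Knight.

Case 1: Mia is a Knight (tells truth)
  Then exactly 2 of the three are knights.
  Counting Mia, Iris: 2 knight(s) so far. Need 0 more → Bob = Knave.
Case 2: Mia is a Knave (lies)
  Then the count is NOT 2.
  If Bob = Knight, count = 2 = 2 → claim would be true, contradicts lie.
  If Bob = Knave, count = 1 ≠ 2 → lie confirmed ✓

Bob is a Knave.

Knave


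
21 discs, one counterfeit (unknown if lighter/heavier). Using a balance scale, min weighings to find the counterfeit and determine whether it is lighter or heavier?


Let n = 21. 42 possibilities (n discs × lighter/heavier); each weighing has 3 outcomes.
Bound for k weighings: say the first weighing puts j discs on each pan. If it tips, the 2j weighed discs remain suspects (each with a known direction) and k-1 weighings give 3^(k-1) outcomes; 3^(k-1) is odd, so 2j ≤ 3^(k-1) - 1. If it balances, the n - 2j unweighed discs remain with direction unknown: 2(n - 2j) ≤ 3^(k-1) - 1 by the same parity argument. Adding, n ≤ (3^(k-1) - 1) + (3^(k-1) - 1)/2 = (3^k - 3)/2, and the classical three-group strategy achieves this (3 discs in 2 weighings, 12 in 3, 39 in 4, 120 in 5).
So we need the smallest k with (3^k - 3)/2 ≥ 21.
k = 3: (3^3 - 3)/2 = 12 < 21 ✗
k = 4: (3^4 - 3)/2 = 39 ≥ 21 ✓

4


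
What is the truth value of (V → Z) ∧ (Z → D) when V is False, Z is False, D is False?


V = False, Z = False, D = False
Step 1: V → Z is false only when V=True and Z=False. Result: True
Step 2: Z → D is false only when Z=True and D=False. Result: True
Step 3: True ∧ True = True

True


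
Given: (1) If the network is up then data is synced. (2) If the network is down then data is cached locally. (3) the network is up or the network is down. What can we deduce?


Constructive dilemma: (P → Q) ∧ (R → S), P ∨ R ⊢ Q ∨ S
Premise 1: the network is up → data is synced
Premise 2: the network is down → data is cached locally
Premise 3: the network is up ∨ the network is down
Case 1: Assuming the network is up, then by Premise 1, data is synced.
Case 2: Assuming the network is down, then by Premise 2, data is cached locally.
Since one of the network is up or the network is down must hold, we get data is synced or data is cached locally.

Data is synced or data is cached locally.


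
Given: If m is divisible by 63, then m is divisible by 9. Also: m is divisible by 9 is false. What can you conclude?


Modus tollens: P → Q, ¬Q ⊢ ¬P
P: m is divisible by 63
Q: m is divisible by 9
We have P → Q and Q is false.
By modus tollens, P must be false.

It is not the case that m is divisible by 63


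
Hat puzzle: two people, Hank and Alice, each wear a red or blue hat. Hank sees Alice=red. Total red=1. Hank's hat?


Total red = 1, Alice = red
Red accounted for: 1
Remaining for Hank: 0
Hank's hat is blue.

blue
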